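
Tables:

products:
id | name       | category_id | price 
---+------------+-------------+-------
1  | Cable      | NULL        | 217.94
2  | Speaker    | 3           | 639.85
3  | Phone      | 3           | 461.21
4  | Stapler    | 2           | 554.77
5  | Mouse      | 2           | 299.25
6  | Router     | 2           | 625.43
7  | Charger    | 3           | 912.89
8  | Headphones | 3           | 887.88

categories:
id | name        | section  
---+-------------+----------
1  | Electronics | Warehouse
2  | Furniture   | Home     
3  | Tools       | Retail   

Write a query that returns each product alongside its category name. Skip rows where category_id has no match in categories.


INNER JOIN keeps only products rows whose category_id matches an id in categories. Walk through each product:
  - product 1 (Cable): category_id=NULL, no match -> dropped
  - product 2 (Speaker): category_id=3 -> matches Tools
  - product 3 (Phone): category_id=3 -> matches Tools
  - product 4 (Stapler): category_id=2 -> matches Furniture
  - product 5 (Mouse): category_id=2 -> matches Furniture
  - product 6 (Router): category_id=2 -> matches Furniture
  - product 7 (Charger): category_id=3 -> matches Tools
  - product 8 (Headphones): category_id=3 -> matches Tools
So 1 of 8 rows is dropped.

SQL:
SELECT a.name, b.name AS category
FROM products a
INNER JOIN categories b ON a.category_id = b.id

Result:
name       | category 
-----------+----------
Speaker    | Tools    
Phone      | Tools    
Stapler    | Furniture
Mouse      | Furniture
Router     | Furniture
Charger    | Tools    
Headphones | Tools    


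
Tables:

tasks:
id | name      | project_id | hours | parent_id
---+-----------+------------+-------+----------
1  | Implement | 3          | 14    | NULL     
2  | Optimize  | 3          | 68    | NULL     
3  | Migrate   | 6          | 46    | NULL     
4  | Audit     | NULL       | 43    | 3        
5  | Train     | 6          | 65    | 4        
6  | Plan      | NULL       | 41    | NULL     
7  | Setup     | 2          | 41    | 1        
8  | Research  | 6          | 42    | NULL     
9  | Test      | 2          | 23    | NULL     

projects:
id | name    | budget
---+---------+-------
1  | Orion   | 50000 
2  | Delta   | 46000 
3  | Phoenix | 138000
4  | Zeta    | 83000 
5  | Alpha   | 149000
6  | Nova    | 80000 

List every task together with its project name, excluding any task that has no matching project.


INNER JOIN keeps only tasks rows whose project_id matches an id in projects. Walk through each task:
  - task 1 (Implement): project_id=3 -> matches Phoenix
  - task 2 (Optimize): project_id=3 -> matches Phoenix
  - task 3 (Migrate): project_id=6 -> matches Nova
  - task 4 (Audit): project_id=NULL, no match -> dropped
  - task 5 (Train): project_id=6 -> matches Nova
  - task 6 (Plan): project_id=NULL, no match -> dropped
  - task 7 (Setup): project_id=2 -> matches Delta
  - task 8 (Research): project_id=6 -> matches Nova
  - task 9 (Test): project_id=2 -> matches Delta
So 2 of 9 rows are dropped.

SQL:
SELECT a.name, b.name AS project
FROM tasks a
INNER JOIN projects b ON a.project_id = b.id

Result:
name      | project
----------+--------
Implement | Phoenix
Optimize  | Phoenix
Migrate   | Nova   
Train     | Nova   
Setup     | Delta  
Research  | Nova   
Test      | Delta  


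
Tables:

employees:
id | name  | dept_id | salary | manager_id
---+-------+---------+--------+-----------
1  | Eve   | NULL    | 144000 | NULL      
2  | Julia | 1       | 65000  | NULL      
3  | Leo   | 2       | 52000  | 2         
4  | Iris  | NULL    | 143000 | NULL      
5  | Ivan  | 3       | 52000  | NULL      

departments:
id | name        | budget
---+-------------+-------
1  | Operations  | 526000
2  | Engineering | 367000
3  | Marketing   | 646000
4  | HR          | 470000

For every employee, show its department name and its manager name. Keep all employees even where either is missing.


Two LEFT JOINs from the same base table employees: one to departments via dept_id, one to employees itself via manager_id. Both are LEFT so every employee is preserved.
Match against departments:
  - employee 1 (Eve): dept_id=NULL, no match -> kept with NULL
  - employee 2 (Julia): dept_id=1 -> matches Operations
  - employee 3 (Leo): dept_id=2 -> matches Engineering
  - employee 4 (Iris): dept_id=NULL, no match -> kept with NULL
  - employee 5 (Ivan): dept_id=3 -> matches Marketing
Match against employees (self):
  - employee 1 (Eve): manager_id=NULL -> NULL
  - employee 2 (Julia): manager_id=NULL -> NULL
  - employee 3 (Leo): manager_id=2 -> Julia
  - employee 4 (Iris): manager_id=NULL -> NULL
  - employee 5 (Ivan): manager_id=NULL -> NULL

SQL:
SELECT a.name, b.name AS department, c.name AS manager
FROM employees a
LEFT JOIN departments b ON a.dept_id = b.id
LEFT JOIN employees c ON a.manager_id = c.id

Result:
name  | department  | manager
------+-------------+--------
Eve   | NULL        | NULL   
Julia | Operations  | NULL   
Leo   | Engineering | Julia  
Iris  | NULL        | NULL   
Ivan  | Marketing   | NULL   


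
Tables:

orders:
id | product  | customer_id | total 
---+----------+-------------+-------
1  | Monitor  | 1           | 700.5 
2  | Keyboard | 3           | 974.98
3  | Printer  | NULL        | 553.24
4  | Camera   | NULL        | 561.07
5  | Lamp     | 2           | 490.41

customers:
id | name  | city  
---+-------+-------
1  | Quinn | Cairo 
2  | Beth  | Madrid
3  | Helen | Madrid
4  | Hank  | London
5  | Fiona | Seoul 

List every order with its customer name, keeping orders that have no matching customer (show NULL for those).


LEFT JOIN keeps every row from orders (the left table); where customer_id has no match in customers, the customer columns become NULL. Walk through each order:
  - order 1 (Monitor): customer_id=1 -> matches Quinn
  - order 2 (Keyboard): customer_id=3 -> matches Helen
  - order 3 (Printer): customer_id=NULL, no match -> kept with NULL
  - order 4 (Camera): customer_id=NULL, no match -> kept with NULL
  - order 5 (Lamp): customer_id=2 -> matches Beth
All 5 rows appear; 2 have NULL customer.

SQL:
SELECT a.product, b.name AS customer
FROM orders a
LEFT JOIN customers b ON a.customer_id = b.id

Result:
product  | customer
---------+---------
Monitor  | Quinn   
Keyboard | Helen   
Printer  | NULL    
Camera   | NULL    
Lamp     | Beth    


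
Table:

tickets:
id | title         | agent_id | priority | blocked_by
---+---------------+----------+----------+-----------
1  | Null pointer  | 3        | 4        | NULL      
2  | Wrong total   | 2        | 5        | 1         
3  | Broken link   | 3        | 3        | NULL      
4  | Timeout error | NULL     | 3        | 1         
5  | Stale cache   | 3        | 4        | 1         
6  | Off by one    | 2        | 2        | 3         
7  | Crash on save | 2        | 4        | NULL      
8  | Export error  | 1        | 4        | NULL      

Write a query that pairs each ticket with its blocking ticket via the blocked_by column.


This is a self-join: tickets is joined to a second copy of itself, matching each row's blocked_by to another row's id. Use LEFT JOIN so rows with blocked_by=NULL are kept.
  - ticket 1 (Null pointer): blocked_by=NULL -> NULL
  - ticket 2 (Wrong total): blocked_by=1 -> Null pointer
  - ticket 3 (Broken link): blocked_by=NULL -> NULL
  - ticket 4 (Timeout error): blocked_by=1 -> Null pointer
  - ticket 5 (Stale cache): blocked_by=1 -> Null pointer
  - ticket 6 (Off by one): blocked_by=3 -> Broken link
  - ticket 7 (Crash on save): blocked_by=NULL -> NULL
  - ticket 8 (Export error): blocked_by=NULL -> NULL

SQL:
SELECT a.title AS item, b.title AS blocked_by
FROM tickets a
LEFT JOIN tickets b ON a.blocked_by = b.id

Result:
item          | blocked_by  
--------------+-------------
Null pointer  | NULL        
Wrong total   | Null pointer
Broken link   | NULL        
Timeout error | Null pointer
Stale cache   | Null pointer
Off by one    | Broken link 
Crash on save | NULL        
Export error  | NULL        


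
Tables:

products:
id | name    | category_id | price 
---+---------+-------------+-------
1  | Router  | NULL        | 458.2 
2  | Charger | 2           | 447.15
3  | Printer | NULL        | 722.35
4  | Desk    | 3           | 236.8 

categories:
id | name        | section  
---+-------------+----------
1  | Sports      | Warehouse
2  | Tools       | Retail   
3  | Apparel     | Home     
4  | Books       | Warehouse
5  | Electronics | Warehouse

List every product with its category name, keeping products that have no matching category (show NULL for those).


LEFT JOIN keeps every row from products (the left table); where category_id has no match in categories, the category columns become NULL. Walk through each product:
  - product 1 (Router): category_id=NULL, no match -> kept with NULL
  - product 2 (Charger): category_id=2 -> matches Tools
  - product 3 (Printer): category_id=NULL, no match -> kept with NULL
  - product 4 (Desk): category_id=3 -> matches Apparel
All 4 rows appear; 2 have NULL category.

SQL:
SELECT a.name, b.name AS category
FROM products a
LEFT JOIN categories b ON a.category_id = b.id

Result:
name    | category
--------+---------
Router  | NULL    
Charger | Tools   
Printer | NULL    
Desk    | Apparel 


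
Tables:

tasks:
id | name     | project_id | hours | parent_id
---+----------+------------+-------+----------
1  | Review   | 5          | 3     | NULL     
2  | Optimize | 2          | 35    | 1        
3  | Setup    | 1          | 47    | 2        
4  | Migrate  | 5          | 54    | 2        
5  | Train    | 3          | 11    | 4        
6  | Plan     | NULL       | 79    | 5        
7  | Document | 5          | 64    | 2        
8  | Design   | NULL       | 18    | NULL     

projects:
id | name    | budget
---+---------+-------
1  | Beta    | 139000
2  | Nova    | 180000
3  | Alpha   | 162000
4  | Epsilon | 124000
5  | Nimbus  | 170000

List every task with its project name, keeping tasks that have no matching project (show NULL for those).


LEFT JOIN keeps every row from tasks (the left table); where project_id has no match in projects, the project columns become NULL. Walk through each task:
  - task 1 (Review): project_id=5 -> matches Nimbus
  - task 2 (Optimize): project_id=2 -> matches Nova
  - task 3 (Setup): project_id=1 -> matches Beta
  - task 4 (Migrate): project_id=5 -> matches Nimbus
  - task 5 (Train): project_id=3 -> matches Alpha
  - task 6 (Plan): project_id=NULL, no match -> kept with NULL
  - task 7 (Document): project_id=5 -> matches Nimbus
  - task 8 (Design): project_id=NULL, no match -> kept with NULL
All 8 rows appear; 2 have NULL project.

SQL:
SELECT a.name, b.name AS project
FROM tasks a
LEFT JOIN projects b ON a.project_id = b.id

Result:
name     | project
---------+--------
Review   | Nimbus 
Optimize | Nova   
Setup    | Beta   
Migrate  | Nimbus 
Train    | Alpha  
Plan     | NULL   
Document | Nimbus 
Design   | NULL   


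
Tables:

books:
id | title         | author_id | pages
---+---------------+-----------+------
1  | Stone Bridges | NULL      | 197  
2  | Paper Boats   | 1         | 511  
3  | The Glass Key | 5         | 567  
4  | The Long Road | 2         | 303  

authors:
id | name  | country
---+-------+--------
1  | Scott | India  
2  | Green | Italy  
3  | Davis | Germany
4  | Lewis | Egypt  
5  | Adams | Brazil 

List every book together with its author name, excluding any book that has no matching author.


INNER JOIN keeps only books rows whose author_id matches an id in authors. Walk through each book:
  - book 1 (Stone Bridges): author_id=NULL, no match -> dropped
  - book 2 (Paper Boats): author_id=1 -> matches Scott
  - book 3 (The Glass Key): author_id=5 -> matches Adams
  - book 4 (The Long Road): author_id=2 -> matches Green
So 1 of 4 rows is dropped.

SQL:
SELECT a.title, b.name AS author
FROM books a
INNER JOIN authors b ON a.author_id = b.id

Result:
title         | author
--------------+-------
Paper Boats   | Scott 
The Glass Key | Adams 
The Long Road | Green 


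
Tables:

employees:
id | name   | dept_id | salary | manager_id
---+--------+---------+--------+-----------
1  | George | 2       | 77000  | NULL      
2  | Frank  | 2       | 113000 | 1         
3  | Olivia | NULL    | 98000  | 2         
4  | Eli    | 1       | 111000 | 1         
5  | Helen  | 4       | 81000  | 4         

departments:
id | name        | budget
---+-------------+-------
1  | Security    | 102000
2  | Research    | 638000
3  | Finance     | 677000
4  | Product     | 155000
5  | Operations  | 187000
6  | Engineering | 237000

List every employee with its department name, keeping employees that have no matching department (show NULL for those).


LEFT JOIN keeps every row from employees (the left table); where dept_id has no match in departments, the department columns become NULL. Walk through each employee:
  - employee 1 (George): dept_id=2 -> matches Research
  - employee 2 (Frank): dept_id=2 -> matches Research
  - employee 3 (Olivia): dept_id=NULL, no match -> kept with NULL
  - employee 4 (Eli): dept_id=1 -> matches Security
  - employee 5 (Helen): dept_id=4 -> matches Product
All 5 rows appear; 1 has NULL department.

SQL:
SELECT a.name, b.name AS department
FROM employees a
LEFT JOIN departments b ON a.dept_id = b.id

Result:
name   | department
-------+-----------
George | Research  
Frank  | Research  
Olivia | NULL      
Eli    | Security  
Helen  | Product   


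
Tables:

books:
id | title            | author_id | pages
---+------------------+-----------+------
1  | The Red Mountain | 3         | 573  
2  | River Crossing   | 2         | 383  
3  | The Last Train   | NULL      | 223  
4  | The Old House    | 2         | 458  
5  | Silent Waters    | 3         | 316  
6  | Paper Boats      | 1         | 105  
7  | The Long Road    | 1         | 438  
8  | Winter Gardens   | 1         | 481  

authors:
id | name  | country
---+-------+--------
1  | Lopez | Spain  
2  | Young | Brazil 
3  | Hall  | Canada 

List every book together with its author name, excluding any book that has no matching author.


INNER JOIN keeps only books rows whose author_id matches an id in authors. Walk through each book:
  - book 1 (The Red Mountain): author_id=3 -> matches Hall
  - book 2 (River Crossing): author_id=2 -> matches Young
  - book 3 (The Last Train): author_id=NULL, no match -> dropped
  - book 4 (The Old House): author_id=2 -> matches Young
  - book 5 (Silent Waters): author_id=3 -> matches Hall
  - book 6 (Paper Boats): author_id=1 -> matches Lopez
  - book 7 (The Long Road): author_id=1 -> matches Lopez
  - book 8 (Winter Gardens): author_id=1 -> matches Lopez
So 1 of 8 rows is dropped.

SQL:
SELECT a.title, b.name AS author
FROM books a
INNER JOIN authors b ON a.author_id = b.id

Result:
title            | author
-----------------+-------
The Red Mountain | Hall  
River Crossing   | Young 
The Old House    | Young 
Silent Waters    | Hall  
Paper Boats      | Lopez 
The Long Road    | Lopez 
Winter Gardens   | Lopez 


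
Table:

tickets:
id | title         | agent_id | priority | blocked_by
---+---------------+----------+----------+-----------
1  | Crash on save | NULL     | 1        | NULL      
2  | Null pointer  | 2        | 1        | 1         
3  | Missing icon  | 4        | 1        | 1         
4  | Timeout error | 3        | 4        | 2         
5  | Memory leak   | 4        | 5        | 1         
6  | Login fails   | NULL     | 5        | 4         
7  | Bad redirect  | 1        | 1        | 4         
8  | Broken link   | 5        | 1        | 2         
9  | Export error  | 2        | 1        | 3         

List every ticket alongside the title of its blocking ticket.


This is a self-join: tickets is joined to a second copy of itself, matching each row's blocked_by to another row's id. Use LEFT JOIN so rows with blocked_by=NULL are kept.
  - ticket 1 (Crash on save): blocked_by=NULL -> NULL
  - ticket 2 (Null pointer): blocked_by=1 -> Crash on save
  - ticket 3 (Missing icon): blocked_by=1 -> Crash on save
  - ticket 4 (Timeout error): blocked_by=2 -> Null pointer
  - ticket 5 (Memory leak): blocked_by=1 -> Crash on save
  - ticket 6 (Login fails): blocked_by=4 -> Timeout error
  - ticket 7 (Bad redirect): blocked_by=4 -> Timeout error
  - ticket 8 (Broken link): blocked_by=2 -> Null pointer
  - ticket 9 (Export error): blocked_by=3 -> Missing icon

SQL:
SELECT a.title AS item, b.title AS blocked_by
FROM tickets a
LEFT JOIN tickets b ON a.blocked_by = b.id

Result:
item          | blocked_by   
--------------+--------------
Crash on save | NULL         
Null pointer  | Crash on save
Missing icon  | Crash on save
Timeout error | Null pointer 
Memory leak   | Crash on save
Login fails   | Timeout error
Bad redirect  | Timeout error
Broken link   | Null pointer 
Export error  | Missing icon 


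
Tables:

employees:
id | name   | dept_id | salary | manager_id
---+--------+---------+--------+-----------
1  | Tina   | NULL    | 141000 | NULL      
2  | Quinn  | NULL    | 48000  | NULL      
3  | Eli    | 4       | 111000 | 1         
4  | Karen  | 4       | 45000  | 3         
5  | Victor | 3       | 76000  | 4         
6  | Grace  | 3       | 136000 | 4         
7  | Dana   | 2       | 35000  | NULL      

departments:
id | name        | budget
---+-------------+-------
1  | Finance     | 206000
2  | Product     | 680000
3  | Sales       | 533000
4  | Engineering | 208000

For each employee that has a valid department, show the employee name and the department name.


INNER JOIN keeps only employees rows whose dept_id matches an id in departments. Walk through each employee:
  - employee 1 (Tina): dept_id=NULL, no match -> dropped
  - employee 2 (Quinn): dept_id=NULL, no match -> dropped
  - employee 3 (Eli): dept_id=4 -> matches Engineering
  - employee 4 (Karen): dept_id=4 -> matches Engineering
  - employee 5 (Victor): dept_id=3 -> matches Sales
  - employee 6 (Grace): dept_id=3 -> matches Sales
  - employee 7 (Dana): dept_id=2 -> matches Product
So 2 of 7 rows are dropped.

SQL:
SELECT a.name, b.name AS department
FROM employees a
INNER JOIN departments b ON a.dept_id = b.id

Result:
name   | department 
-------+------------
Eli    | Engineering
Karen  | Engineering
Victor | Sales      
Grace  | Sales      
Dana   | Product    


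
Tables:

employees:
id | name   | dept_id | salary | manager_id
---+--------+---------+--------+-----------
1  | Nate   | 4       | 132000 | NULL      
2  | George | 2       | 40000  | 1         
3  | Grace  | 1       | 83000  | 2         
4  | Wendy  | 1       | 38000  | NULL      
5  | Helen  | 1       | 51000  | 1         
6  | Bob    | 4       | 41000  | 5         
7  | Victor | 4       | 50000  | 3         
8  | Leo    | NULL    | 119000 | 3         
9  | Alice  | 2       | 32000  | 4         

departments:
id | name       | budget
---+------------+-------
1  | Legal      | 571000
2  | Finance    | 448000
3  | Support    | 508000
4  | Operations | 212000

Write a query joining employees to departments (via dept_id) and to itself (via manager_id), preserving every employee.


Two LEFT JOINs from the same base table employees: one to departments via dept_id, one to employees itself via manager_id. Both are LEFT so every employee is preserved.
Match against departments:
  - employee 1 (Nate): dept_id=4 -> matches Operations
  - employee 2 (George): dept_id=2 -> matches Finance
  - employee 3 (Grace): dept_id=1 -> matches Legal
  - employee 4 (Wendy): dept_id=1 -> matches Legal
  - employee 5 (Helen): dept_id=1 -> matches Legal
  - employee 6 (Bob): dept_id=4 -> matches Operations
  - employee 7 (Victor): dept_id=4 -> matches Operations
  - employee 8 (Leo): dept_id=NULL, no match -> kept with NULL
  - employee 9 (Alice): dept_id=2 -> matches Finance
Match against employees (self):
  - employee 1 (Nate): manager_id=NULL -> NULL
  - employee 2 (George): manager_id=1 -> Nate
  - employee 3 (Grace): manager_id=2 -> George
  - employee 4 (Wendy): manager_id=NULL -> NULL
  - employee 5 (Helen): manager_id=1 -> Nate
  - employee 6 (Bob): manager_id=5 -> Helen
  - employee 7 (Victor): manager_id=3 -> Grace
  - employee 8 (Leo): manager_id=3 -> Grace
  - employee 9 (Alice): manager_id=4 -> Wendy

SQL:
SELECT a.name, b.name AS department, c.name AS manager
FROM employees a
LEFT JOIN departments b ON a.dept_id = b.id
LEFT JOIN employees c ON a.manager_id = c.id

Result:
name   | department | manager
-------+------------+--------
Nate   | Operations | NULL   
George | Finance    | Nate   
Grace  | Legal      | George 
Wendy  | Legal      | NULL   
Helen  | Legal      | Nate   
Bob    | Operations | Helen  
Victor | Operations | Grace  
Leo    | NULL       | Grace  
Alice  | Finance    | Wendy  


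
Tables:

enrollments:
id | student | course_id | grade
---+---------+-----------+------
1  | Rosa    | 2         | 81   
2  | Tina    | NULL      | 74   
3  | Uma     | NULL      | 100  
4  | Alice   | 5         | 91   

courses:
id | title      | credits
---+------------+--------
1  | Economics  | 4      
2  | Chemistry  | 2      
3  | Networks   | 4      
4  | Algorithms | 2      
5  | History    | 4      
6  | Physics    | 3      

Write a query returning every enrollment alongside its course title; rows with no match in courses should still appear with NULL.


LEFT JOIN keeps every row from enrollments (the left table); where course_id has no match in courses, the course columns become NULL. Walk through each enrollment:
  - enrollment 1 (Rosa): course_id=2 -> matches Chemistry
  - enrollment 2 (Tina): course_id=NULL, no match -> kept with NULL
  - enrollment 3 (Uma): course_id=NULL, no match -> kept with NULL
  - enrollment 4 (Alice): course_id=5 -> matches History
All 4 rows appear; 2 have NULL course.

SQL:
SELECT a.student, b.title AS course
FROM enrollments a
LEFT JOIN courses b ON a.course_id = b.id

Result:
student | course   
--------+----------
Rosa    | Chemistry
Tina    | NULL     
Uma     | NULL     
Alice   | History  


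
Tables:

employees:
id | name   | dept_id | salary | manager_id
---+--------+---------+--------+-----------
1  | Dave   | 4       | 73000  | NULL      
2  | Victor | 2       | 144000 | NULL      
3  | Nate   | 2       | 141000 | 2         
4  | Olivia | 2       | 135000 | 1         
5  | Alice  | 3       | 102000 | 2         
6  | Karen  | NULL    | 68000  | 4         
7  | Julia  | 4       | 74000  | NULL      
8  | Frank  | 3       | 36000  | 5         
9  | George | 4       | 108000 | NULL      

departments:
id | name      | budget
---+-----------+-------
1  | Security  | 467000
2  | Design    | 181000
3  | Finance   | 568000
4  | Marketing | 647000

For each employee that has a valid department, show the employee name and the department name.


INNER JOIN keeps only employees rows whose dept_id matches an id in departments. Walk through each employee:
  - employee 1 (Dave): dept_id=4 -> matches Marketing
  - employee 2 (Victor): dept_id=2 -> matches Design
  - employee 3 (Nate): dept_id=2 -> matches Design
  - employee 4 (Olivia): dept_id=2 -> matches Design
  - employee 5 (Alice): dept_id=3 -> matches Finance
  - employee 6 (Karen): dept_id=NULL, no match -> dropped
  - employee 7 (Julia): dept_id=4 -> matches Marketing
  - employee 8 (Frank): dept_id=3 -> matches Finance
  - employee 9 (George): dept_id=4 -> matches Marketing
So 1 of 9 rows is dropped.

SQL:
SELECT a.name, b.name AS department
FROM employees a
INNER JOIN departments b ON a.dept_id = b.id

Result:
name   | department
-------+-----------
Dave   | Marketing 
Victor | Design    
Nate   | Design    
Olivia | Design    
Alice  | Finance   
Julia  | Marketing 
Frank  | Finance   
George | Marketing 


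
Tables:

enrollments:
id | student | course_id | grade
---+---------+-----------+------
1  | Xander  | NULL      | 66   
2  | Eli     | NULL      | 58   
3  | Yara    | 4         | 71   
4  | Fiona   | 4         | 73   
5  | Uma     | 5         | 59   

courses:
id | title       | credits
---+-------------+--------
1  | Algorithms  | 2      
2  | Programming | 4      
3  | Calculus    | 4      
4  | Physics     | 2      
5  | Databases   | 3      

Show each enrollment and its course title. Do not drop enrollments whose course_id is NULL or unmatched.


LEFT JOIN keeps every row from enrollments (the left table); where course_id has no match in courses, the course columns become NULL. Walk through each enrollment:
  - enrollment 1 (Xander): course_id=NULL, no match -> kept with NULL
  - enrollment 2 (Eli): course_id=NULL, no match -> kept with NULL
  - enrollment 3 (Yara): course_id=4 -> matches Physics
  - enrollment 4 (Fiona): course_id=4 -> matches Physics
  - enrollment 5 (Uma): course_id=5 -> matches Databases
All 5 rows appear; 2 have NULL course.

SQL:
SELECT a.student, b.title AS course
FROM enrollments a
LEFT JOIN courses b ON a.course_id = b.id

Result:
student | course   
--------+----------
Xander  | NULL     
Eli     | NULL     
Yara    | Physics  
Fiona   | Physics  
Uma     | Databases


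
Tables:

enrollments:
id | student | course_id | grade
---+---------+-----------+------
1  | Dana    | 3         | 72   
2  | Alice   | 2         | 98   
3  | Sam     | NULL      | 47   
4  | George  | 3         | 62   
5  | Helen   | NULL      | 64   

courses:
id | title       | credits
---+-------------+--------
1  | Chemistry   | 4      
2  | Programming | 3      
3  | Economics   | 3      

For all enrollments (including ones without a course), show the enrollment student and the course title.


LEFT JOIN keeps every row from enrollments (the left table); where course_id has no match in courses, the course columns become NULL. Walk through each enrollment:
  - enrollment 1 (Dana): course_id=3 -> matches Economics
  - enrollment 2 (Alice): course_id=2 -> matches Programming
  - enrollment 3 (Sam): course_id=NULL, no match -> kept with NULL
  - enrollment 4 (George): course_id=3 -> matches Economics
  - enrollment 5 (Helen): course_id=NULL, no match -> kept with NULL
All 5 rows appear; 2 have NULL course.

SQL:
SELECT a.student, b.title AS course
FROM enrollments a
LEFT JOIN courses b ON a.course_id = b.id

Result:
student | course     
--------+------------
Dana    | Economics  
Alice   | Programming
Sam     | NULL       
George  | Economics  
Helen   | NULL       


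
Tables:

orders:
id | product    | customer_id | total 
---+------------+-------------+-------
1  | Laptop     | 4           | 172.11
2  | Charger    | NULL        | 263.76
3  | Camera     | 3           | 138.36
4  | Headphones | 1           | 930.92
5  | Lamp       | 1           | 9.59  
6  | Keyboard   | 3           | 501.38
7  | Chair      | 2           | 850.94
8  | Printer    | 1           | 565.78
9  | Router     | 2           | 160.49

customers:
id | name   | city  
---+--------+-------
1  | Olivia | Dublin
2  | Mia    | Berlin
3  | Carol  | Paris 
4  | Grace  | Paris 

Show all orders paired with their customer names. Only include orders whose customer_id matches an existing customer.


INNER JOIN keeps only orders rows whose customer_id matches an id in customers. Walk through each order:
  - order 1 (Laptop): customer_id=4 -> matches Grace
  - order 2 (Charger): customer_id=NULL, no match -> dropped
  - order 3 (Camera): customer_id=3 -> matches Carol
  - order 4 (Headphones): customer_id=1 -> matches Olivia
  - order 5 (Lamp): customer_id=1 -> matches Olivia
  - order 6 (Keyboard): customer_id=3 -> matches Carol
  - order 7 (Chair): customer_id=2 -> matches Mia
  - order 8 (Printer): customer_id=1 -> matches Olivia
  - order 9 (Router): customer_id=2 -> matches Mia
So 1 of 9 rows is dropped.

SQL:
SELECT a.product, b.name AS customer
FROM orders a
INNER JOIN customers b ON a.customer_id = b.id

Result:
product    | customer
-----------+---------
Laptop     | Grace   
Camera     | Carol   
Headphones | Olivia  
Lamp       | Olivia  
Keyboard   | Carol   
Chair      | Mia     
Printer    | Olivia  
Router     | Mia     


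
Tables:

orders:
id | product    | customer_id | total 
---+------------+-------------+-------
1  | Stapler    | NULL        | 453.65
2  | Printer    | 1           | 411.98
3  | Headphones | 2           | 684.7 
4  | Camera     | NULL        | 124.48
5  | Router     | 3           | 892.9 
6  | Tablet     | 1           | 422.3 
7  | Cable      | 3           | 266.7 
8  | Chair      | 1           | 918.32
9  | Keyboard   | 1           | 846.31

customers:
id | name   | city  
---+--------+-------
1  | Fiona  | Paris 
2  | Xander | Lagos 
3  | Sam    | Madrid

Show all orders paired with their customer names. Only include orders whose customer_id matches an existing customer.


INNER JOIN keeps only orders rows whose customer_id matches an id in customers. Walk through each order:
  - order 1 (Stapler): customer_id=NULL, no match -> dropped
  - order 2 (Printer): customer_id=1 -> matches Fiona
  - order 3 (Headphones): customer_id=2 -> matches Xander
  - order 4 (Camera): customer_id=NULL, no match -> dropped
  - order 5 (Router): customer_id=3 -> matches Sam
  - order 6 (Tablet): customer_id=1 -> matches Fiona
  - order 7 (Cable): customer_id=3 -> matches Sam
  - order 8 (Chair): customer_id=1 -> matches Fiona
  - order 9 (Keyboard): customer_id=1 -> matches Fiona
So 2 of 9 rows are dropped.

SQL:
SELECT a.product, b.name AS customer
FROM orders a
INNER JOIN customers b ON a.customer_id = b.id

Result:
product    | customer
-----------+---------
Printer    | Fiona   
Headphones | Xander  
Router     | Sam     
Tablet     | Fiona   
Cable      | Sam     
Chair      | Fiona   
Keyboard   | Fiona   


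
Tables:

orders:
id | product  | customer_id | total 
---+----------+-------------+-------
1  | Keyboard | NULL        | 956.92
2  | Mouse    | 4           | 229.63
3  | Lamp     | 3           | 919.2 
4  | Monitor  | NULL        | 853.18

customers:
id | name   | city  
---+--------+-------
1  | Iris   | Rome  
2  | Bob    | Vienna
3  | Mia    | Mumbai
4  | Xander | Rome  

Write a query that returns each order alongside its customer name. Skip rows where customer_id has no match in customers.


INNER JOIN keeps only orders rows whose customer_id matches an id in customers. Walk through each order:
  - order 1 (Keyboard): customer_id=NULL, no match -> dropped
  - order 2 (Mouse): customer_id=4 -> matches Xander
  - order 3 (Lamp): customer_id=3 -> matches Mia
  - order 4 (Monitor): customer_id=NULL, no match -> dropped
So 2 of 4 rows are dropped.

SQL:
SELECT a.product, b.name AS customer
FROM orders a
INNER JOIN customers b ON a.customer_id = b.id

Result:
product | customer
--------+---------
Mouse   | Xander  
Lamp    | Mia     


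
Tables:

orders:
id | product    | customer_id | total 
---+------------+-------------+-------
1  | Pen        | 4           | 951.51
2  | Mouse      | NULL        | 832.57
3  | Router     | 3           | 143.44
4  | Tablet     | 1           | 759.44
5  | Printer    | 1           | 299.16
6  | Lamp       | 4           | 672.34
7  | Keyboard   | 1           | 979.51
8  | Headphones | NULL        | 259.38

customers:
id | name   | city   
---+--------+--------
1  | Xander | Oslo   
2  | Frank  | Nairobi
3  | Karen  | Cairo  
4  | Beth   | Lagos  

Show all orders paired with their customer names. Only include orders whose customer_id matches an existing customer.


INNER JOIN keeps only orders rows whose customer_id matches an id in customers. Walk through each order:
  - order 1 (Pen): customer_id=4 -> matches Beth
  - order 2 (Mouse): customer_id=NULL, no match -> dropped
  - order 3 (Router): customer_id=3 -> matches Karen
  - order 4 (Tablet): customer_id=1 -> matches Xander
  - order 5 (Printer): customer_id=1 -> matches Xander
  - order 6 (Lamp): customer_id=4 -> matches Beth
  - order 7 (Keyboard): customer_id=1 -> matches Xander
  - order 8 (Headphones): customer_id=NULL, no match -> dropped
So 2 of 8 rows are dropped.

SQL:
SELECT a.product, b.name AS customer
FROM orders a
INNER JOIN customers b ON a.customer_id = b.id

Result:
product  | customer
---------+---------
Pen      | Beth    
Router   | Karen   
Tablet   | Xander  
Printer  | Xander  
Lamp     | Beth    
Keyboard | Xander  


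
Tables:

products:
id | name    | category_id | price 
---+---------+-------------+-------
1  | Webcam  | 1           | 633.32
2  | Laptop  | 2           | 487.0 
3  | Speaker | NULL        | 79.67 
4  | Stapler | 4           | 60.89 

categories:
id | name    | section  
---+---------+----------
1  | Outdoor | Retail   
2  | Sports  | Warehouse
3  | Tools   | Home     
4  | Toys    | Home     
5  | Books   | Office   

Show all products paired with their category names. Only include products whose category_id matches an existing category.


INNER JOIN keeps only products rows whose category_id matches an id in categories. Walk through each product:
  - product 1 (Webcam): category_id=1 -> matches Outdoor
  - product 2 (Laptop): category_id=2 -> matches Sports
  - product 3 (Speaker): category_id=NULL, no match -> dropped
  - product 4 (Stapler): category_id=4 -> matches Toys
So 1 of 4 rows is dropped.

SQL:
SELECT a.name, b.name AS category
FROM products a
INNER JOIN categories b ON a.category_id = b.id

Result:
name    | category
--------+---------
Webcam  | Outdoor 
Laptop  | Sports  
Stapler | Toys    


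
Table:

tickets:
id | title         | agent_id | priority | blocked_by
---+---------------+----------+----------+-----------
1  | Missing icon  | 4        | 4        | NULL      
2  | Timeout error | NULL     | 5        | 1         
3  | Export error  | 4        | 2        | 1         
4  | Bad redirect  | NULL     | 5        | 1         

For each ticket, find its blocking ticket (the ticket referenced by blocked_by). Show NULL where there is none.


This is a self-join: tickets is joined to a second copy of itself, matching each row's blocked_by to another row's id. Use LEFT JOIN so rows with blocked_by=NULL are kept.
  - ticket 1 (Missing icon): blocked_by=NULL -> NULL
  - ticket 2 (Timeout error): blocked_by=1 -> Missing icon
  - ticket 3 (Export error): blocked_by=1 -> Missing icon
  - ticket 4 (Bad redirect): blocked_by=1 -> Missing icon

SQL:
SELECT a.title AS item, b.title AS blocked_by
FROM tickets a
LEFT JOIN tickets b ON a.blocked_by = b.id

Result:
item          | blocked_by  
--------------+-------------
Missing icon  | NULL        
Timeout error | Missing icon
Export error  | Missing icon
Bad redirect  | Missing icon


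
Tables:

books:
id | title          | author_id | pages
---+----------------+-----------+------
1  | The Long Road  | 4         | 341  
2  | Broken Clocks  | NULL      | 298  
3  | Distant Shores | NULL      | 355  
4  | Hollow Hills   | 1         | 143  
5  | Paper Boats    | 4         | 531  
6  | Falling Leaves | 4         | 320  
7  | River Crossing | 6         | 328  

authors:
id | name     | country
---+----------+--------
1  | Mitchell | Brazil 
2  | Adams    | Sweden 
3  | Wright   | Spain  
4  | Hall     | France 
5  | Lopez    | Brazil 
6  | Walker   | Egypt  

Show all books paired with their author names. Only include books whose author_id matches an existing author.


INNER JOIN keeps only books rows whose author_id matches an id in authors. Walk through each book:
  - book 1 (The Long Road): author_id=4 -> matches Hall
  - book 2 (Broken Clocks): author_id=NULL, no match -> dropped
  - book 3 (Distant Shores): author_id=NULL, no match -> dropped
  - book 4 (Hollow Hills): author_id=1 -> matches Mitchell
  - book 5 (Paper Boats): author_id=4 -> matches Hall
  - book 6 (Falling Leaves): author_id=4 -> matches Hall
  - book 7 (River Crossing): author_id=6 -> matches Walker
So 2 of 7 rows are dropped.

SQL:
SELECT a.title, b.name AS author
FROM books a
INNER JOIN authors b ON a.author_id = b.id

Result:
title          | author  
---------------+---------
The Long Road  | Hall    
Hollow Hills   | Mitchell
Paper Boats    | Hall    
Falling Leaves | Hall    
River Crossing | Walker  


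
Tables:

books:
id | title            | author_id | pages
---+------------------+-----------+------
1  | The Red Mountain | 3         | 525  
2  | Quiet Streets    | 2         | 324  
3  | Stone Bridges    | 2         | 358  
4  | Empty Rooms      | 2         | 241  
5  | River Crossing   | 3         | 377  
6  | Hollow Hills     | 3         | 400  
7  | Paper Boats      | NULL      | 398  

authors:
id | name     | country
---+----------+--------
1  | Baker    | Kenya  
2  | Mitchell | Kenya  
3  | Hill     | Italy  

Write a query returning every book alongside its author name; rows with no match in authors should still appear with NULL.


LEFT JOIN keeps every row from books (the left table); where author_id has no match in authors, the author columns become NULL. Walk through each book:
  - book 1 (The Red Mountain): author_id=3 -> matches Hill
  - book 2 (Quiet Streets): author_id=2 -> matches Mitchell
  - book 3 (Stone Bridges): author_id=2 -> matches Mitchell
  - book 4 (Empty Rooms): author_id=2 -> matches Mitchell
  - book 5 (River Crossing): author_id=3 -> matches Hill
  - book 6 (Hollow Hills): author_id=3 -> matches Hill
  - book 7 (Paper Boats): author_id=NULL, no match -> kept with NULL
All 7 rows appear; 1 has NULL author.

SQL:
SELECT a.title, b.name AS author
FROM books a
LEFT JOIN authors b ON a.author_id = b.id

Result:
title            | author  
-----------------+---------
The Red Mountain | Hill    
Quiet Streets    | Mitchell
Stone Bridges    | Mitchell
Empty Rooms      | Mitchell
River Crossing   | Hill    
Hollow Hills     | Hill    
Paper Boats      | NULL    


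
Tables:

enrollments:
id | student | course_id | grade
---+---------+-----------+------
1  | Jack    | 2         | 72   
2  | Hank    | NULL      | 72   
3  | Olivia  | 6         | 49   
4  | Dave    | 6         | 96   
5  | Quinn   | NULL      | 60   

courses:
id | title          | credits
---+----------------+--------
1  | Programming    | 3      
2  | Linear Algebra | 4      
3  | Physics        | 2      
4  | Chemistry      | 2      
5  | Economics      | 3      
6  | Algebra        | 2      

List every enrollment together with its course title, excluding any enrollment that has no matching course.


INNER JOIN keeps only enrollments rows whose course_id matches an id in courses. Walk through each enrollment:
  - enrollment 1 (Jack): course_id=2 -> matches Linear Algebra
  - enrollment 2 (Hank): course_id=NULL, no match -> dropped
  - enrollment 3 (Olivia): course_id=6 -> matches Algebra
  - enrollment 4 (Dave): course_id=6 -> matches Algebra
  - enrollment 5 (Quinn): course_id=NULL, no match -> dropped
So 2 of 5 rows are dropped.

SQL:
SELECT a.student, b.title AS course
FROM enrollments a
INNER JOIN courses b ON a.course_id = b.id

Result:
student | course        
--------+---------------
Jack    | Linear Algebra
Olivia  | Algebra       
Dave    | Algebra       


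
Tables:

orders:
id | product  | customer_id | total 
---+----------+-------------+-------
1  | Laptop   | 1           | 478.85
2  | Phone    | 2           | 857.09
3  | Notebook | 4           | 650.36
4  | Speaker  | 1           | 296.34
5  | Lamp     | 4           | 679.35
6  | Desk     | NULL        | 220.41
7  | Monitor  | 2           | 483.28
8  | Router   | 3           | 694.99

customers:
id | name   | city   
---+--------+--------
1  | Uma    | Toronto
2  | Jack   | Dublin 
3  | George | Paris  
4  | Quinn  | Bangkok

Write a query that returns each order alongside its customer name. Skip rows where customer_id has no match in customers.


INNER JOIN keeps only orders rows whose customer_id matches an id in customers. Walk through each order:
  - order 1 (Laptop): customer_id=1 -> matches Uma
  - order 2 (Phone): customer_id=2 -> matches Jack
  - order 3 (Notebook): customer_id=4 -> matches Quinn
  - order 4 (Speaker): customer_id=1 -> matches Uma
  - order 5 (Lamp): customer_id=4 -> matches Quinn
  - order 6 (Desk): customer_id=NULL, no match -> dropped
  - order 7 (Monitor): customer_id=2 -> matches Jack
  - order 8 (Router): customer_id=3 -> matches George
So 1 of 8 rows is dropped.

SQL:
SELECT a.product, b.name AS customer
FROM orders a
INNER JOIN customers b ON a.customer_id = b.id

Result:
product  | customer
---------+---------
Laptop   | Uma     
Phone    | Jack    
Notebook | Quinn   
Speaker  | Uma     
Lamp     | Quinn   
Monitor  | Jack    
Router   | George  


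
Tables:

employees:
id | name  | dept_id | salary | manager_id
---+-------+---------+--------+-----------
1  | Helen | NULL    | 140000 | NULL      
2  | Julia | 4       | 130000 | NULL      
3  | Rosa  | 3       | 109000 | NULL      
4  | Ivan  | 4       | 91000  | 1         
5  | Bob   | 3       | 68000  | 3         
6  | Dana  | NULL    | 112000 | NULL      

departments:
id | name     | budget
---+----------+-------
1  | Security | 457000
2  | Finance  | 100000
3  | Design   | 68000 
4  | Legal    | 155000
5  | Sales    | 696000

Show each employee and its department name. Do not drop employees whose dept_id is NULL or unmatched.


LEFT JOIN keeps every row from employees (the left table); where dept_id has no match in departments, the department columns become NULL. Walk through each employee:
  - employee 1 (Helen): dept_id=NULL, no match -> kept with NULL
  - employee 2 (Julia): dept_id=4 -> matches Legal
  - employee 3 (Rosa): dept_id=3 -> matches Design
  - employee 4 (Ivan): dept_id=4 -> matches Legal
  - employee 5 (Bob): dept_id=3 -> matches Design
  - employee 6 (Dana): dept_id=NULL, no match -> kept with NULL
All 6 rows appear; 2 have NULL department.

SQL:
SELECT a.name, b.name AS department
FROM employees a
LEFT JOIN departments b ON a.dept_id = b.id

Result:
name  | department
------+-----------
Helen | NULL      
Julia | Legal     
Rosa  | Design    
Ivan  | Legal     
Bob   | Design    
Dana  | NULL      
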